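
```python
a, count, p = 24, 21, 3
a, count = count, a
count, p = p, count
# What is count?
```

Answer: 3

Derivation:
Trace (tracking count):
a, count, p = (24, 21, 3)  # -> a = 24, count = 21, p = 3
a, count = (count, a)  # -> a = 21, count = 24
count, p = (p, count)  # -> count = 3, p = 24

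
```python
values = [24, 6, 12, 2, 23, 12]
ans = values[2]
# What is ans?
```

Answer: 12

Derivation:
Trace (tracking ans):
values = [24, 6, 12, 2, 23, 12]  # -> values = [24, 6, 12, 2, 23, 12]
ans = values[2]  # -> ans = 12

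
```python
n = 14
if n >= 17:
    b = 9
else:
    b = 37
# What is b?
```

Answer: 37

Derivation:
Trace (tracking b):
n = 14  # -> n = 14
if n >= 17:  # condition is False
else:
    b = 37  # -> b = 37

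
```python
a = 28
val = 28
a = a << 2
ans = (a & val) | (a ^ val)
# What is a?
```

Answer: 112

Derivation:
Trace (tracking a):
a = 28  # -> a = 28
val = 28  # -> val = 28
a = a << 2  # -> a = 112
ans = a & val | a ^ val  # -> ans = 124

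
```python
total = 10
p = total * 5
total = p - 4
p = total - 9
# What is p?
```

Answer: 37

Derivation:
Trace (tracking p):
total = 10  # -> total = 10
p = total * 5  # -> p = 50
total = p - 4  # -> total = 46
p = total - 9  # -> p = 37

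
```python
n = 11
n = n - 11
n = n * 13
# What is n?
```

Answer: 0

Derivation:
Trace (tracking n):
n = 11  # -> n = 11
n = n - 11  # -> n = 0
n = n * 13  # -> n = 0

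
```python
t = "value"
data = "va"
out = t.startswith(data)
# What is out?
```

Answer: True

Derivation:
Trace (tracking out):
t = 'value'  # -> t = 'value'
data = 'va'  # -> data = 'va'
out = t.startswith(data)  # -> out = True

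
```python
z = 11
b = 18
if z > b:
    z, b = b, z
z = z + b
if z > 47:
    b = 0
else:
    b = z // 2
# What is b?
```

Trace (tracking b):
z = 11  # -> z = 11
b = 18  # -> b = 18
if z > b:  # condition is False
z = z + b  # -> z = 29
if z > 47:  # condition is False
else:
    b = z // 2  # -> b = 14

Answer: 14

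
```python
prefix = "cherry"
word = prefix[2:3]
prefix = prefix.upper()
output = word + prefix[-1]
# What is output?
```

Trace (tracking output):
prefix = 'cherry'  # -> prefix = 'cherry'
word = prefix[2:3]  # -> word = 'e'
prefix = prefix.upper()  # -> prefix = 'CHERRY'
output = word + prefix[-1]  # -> output = 'eY'

Answer: 'eY'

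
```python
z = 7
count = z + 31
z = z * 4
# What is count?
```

Answer: 38

Derivation:
Trace (tracking count):
z = 7  # -> z = 7
count = z + 31  # -> count = 38
z = z * 4  # -> z = 28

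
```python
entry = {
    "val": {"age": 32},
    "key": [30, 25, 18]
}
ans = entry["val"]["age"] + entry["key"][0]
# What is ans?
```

Answer: 62

Derivation:
Trace (tracking ans):
entry = {'val': {'age': 32}, 'key': [30, 25, 18]}  # -> entry = {'val': {'age': 32}, 'key': [30, 25, 18]}
ans = entry['val']['age'] + entry['key'][0]  # -> ans = 62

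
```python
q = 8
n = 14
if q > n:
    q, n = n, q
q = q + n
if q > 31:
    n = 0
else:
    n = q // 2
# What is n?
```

Answer: 11

Derivation:
Trace (tracking n):
q = 8  # -> q = 8
n = 14  # -> n = 14
if q > n:  # condition is False
q = q + n  # -> q = 22
if q > 31:  # condition is False
else:
    n = q // 2  # -> n = 11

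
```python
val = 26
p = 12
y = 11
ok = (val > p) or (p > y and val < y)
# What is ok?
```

Trace (tracking ok):
val = 26  # -> val = 26
p = 12  # -> p = 12
y = 11  # -> y = 11
ok = val > p or (p > y and val < y)  # -> ok = True

Answer: True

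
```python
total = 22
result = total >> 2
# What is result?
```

Trace (tracking result):
total = 22  # -> total = 22
result = total >> 2  # -> result = 5

Answer: 5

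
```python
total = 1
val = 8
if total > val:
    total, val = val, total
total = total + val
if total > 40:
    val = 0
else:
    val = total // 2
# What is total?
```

Answer: 9

Derivation:
Trace (tracking total):
total = 1  # -> total = 1
val = 8  # -> val = 8
if total > val:  # condition is False
total = total + val  # -> total = 9
if total > 40:  # condition is False
else:
    val = total // 2  # -> val = 4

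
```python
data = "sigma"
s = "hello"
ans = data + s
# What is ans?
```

Trace (tracking ans):
data = 'sigma'  # -> data = 'sigma'
s = 'hello'  # -> s = 'hello'
ans = data + s  # -> ans = 'sigmahello'

Answer: 'sigmahello'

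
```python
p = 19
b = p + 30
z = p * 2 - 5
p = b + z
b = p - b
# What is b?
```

Trace (tracking b):
p = 19  # -> p = 19
b = p + 30  # -> b = 49
z = p * 2 - 5  # -> z = 33
p = b + z  # -> p = 82
b = p - b  # -> b = 33

Answer: 33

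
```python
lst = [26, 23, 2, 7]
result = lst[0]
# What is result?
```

Trace (tracking result):
lst = [26, 23, 2, 7]  # -> lst = [26, 23, 2, 7]
result = lst[0]  # -> result = 26

Answer: 26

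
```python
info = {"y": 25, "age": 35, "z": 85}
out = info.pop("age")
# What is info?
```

Trace (tracking info):
info = {'y': 25, 'age': 35, 'z': 85}  # -> info = {'y': 25, 'age': 35, 'z': 85}
out = info.pop('age')  # -> out = 35

Answer: {'y': 25, 'z': 85}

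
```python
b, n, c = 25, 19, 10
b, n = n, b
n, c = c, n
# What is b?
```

Answer: 19

Derivation:
Trace (tracking b):
b, n, c = (25, 19, 10)  # -> b = 25, n = 19, c = 10
b, n = (n, b)  # -> b = 19, n = 25
n, c = (c, n)  # -> n = 10, c = 25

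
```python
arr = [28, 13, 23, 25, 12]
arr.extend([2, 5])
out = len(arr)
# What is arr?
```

Answer: [28, 13, 23, 25, 12, 2, 5]

Derivation:
Trace (tracking arr):
arr = [28, 13, 23, 25, 12]  # -> arr = [28, 13, 23, 25, 12]
arr.extend([2, 5])  # -> arr = [28, 13, 23, 25, 12, 2, 5]
out = len(arr)  # -> out = 7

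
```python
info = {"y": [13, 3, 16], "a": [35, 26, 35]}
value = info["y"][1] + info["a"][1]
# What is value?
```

Trace (tracking value):
info = {'y': [13, 3, 16], 'a': [35, 26, 35]}  # -> info = {'y': [13, 3, 16], 'a': [35, 26, 35]}
value = info['y'][1] + info['a'][1]  # -> value = 29

Answer: 29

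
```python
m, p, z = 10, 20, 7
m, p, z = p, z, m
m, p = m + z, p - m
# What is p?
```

Answer: -13

Derivation:
Trace (tracking p):
m, p, z = (10, 20, 7)  # -> m = 10, p = 20, z = 7
m, p, z = (p, z, m)  # -> m = 20, p = 7, z = 10
m, p = (m + z, p - m)  # -> m = 30, p = -13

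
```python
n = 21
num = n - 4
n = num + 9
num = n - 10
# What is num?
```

Trace (tracking num):
n = 21  # -> n = 21
num = n - 4  # -> num = 17
n = num + 9  # -> n = 26
num = n - 10  # -> num = 16

Answer: 16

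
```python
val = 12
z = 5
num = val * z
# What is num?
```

Answer: 60

Derivation:
Trace (tracking num):
val = 12  # -> val = 12
z = 5  # -> z = 5
num = val * z  # -> num = 60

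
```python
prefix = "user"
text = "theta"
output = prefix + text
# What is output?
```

Trace (tracking output):
prefix = 'user'  # -> prefix = 'user'
text = 'theta'  # -> text = 'theta'
output = prefix + text  # -> output = 'usertheta'

Answer: 'usertheta'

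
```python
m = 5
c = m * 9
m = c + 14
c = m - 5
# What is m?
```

Answer: 59

Derivation:
Trace (tracking m):
m = 5  # -> m = 5
c = m * 9  # -> c = 45
m = c + 14  # -> m = 59
c = m - 5  # -> c = 54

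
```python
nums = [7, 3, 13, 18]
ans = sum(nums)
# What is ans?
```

Answer: 41

Derivation:
Trace (tracking ans):
nums = [7, 3, 13, 18]  # -> nums = [7, 3, 13, 18]
ans = sum(nums)  # -> ans = 41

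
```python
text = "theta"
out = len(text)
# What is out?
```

Trace (tracking out):
text = 'theta'  # -> text = 'theta'
out = len(text)  # -> out = 5

Answer: 5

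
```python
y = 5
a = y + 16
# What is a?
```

Trace (tracking a):
y = 5  # -> y = 5
a = y + 16  # -> a = 21

Answer: 21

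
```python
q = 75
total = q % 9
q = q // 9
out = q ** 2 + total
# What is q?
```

Answer: 8

Derivation:
Trace (tracking q):
q = 75  # -> q = 75
total = q % 9  # -> total = 3
q = q // 9  # -> q = 8
out = q ** 2 + total  # -> out = 67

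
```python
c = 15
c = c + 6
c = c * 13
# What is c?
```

Answer: 273

Derivation:
Trace (tracking c):
c = 15  # -> c = 15
c = c + 6  # -> c = 21
c = c * 13  # -> c = 273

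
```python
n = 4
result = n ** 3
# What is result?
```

Trace (tracking result):
n = 4  # -> n = 4
result = n ** 3  # -> result = 64

Answer: 64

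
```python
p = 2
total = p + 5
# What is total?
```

Trace (tracking total):
p = 2  # -> p = 2
total = p + 5  # -> total = 7

Answer: 7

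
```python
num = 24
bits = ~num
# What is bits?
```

Trace (tracking bits):
num = 24  # -> num = 24
bits = ~num  # -> bits = -25

Answer: -25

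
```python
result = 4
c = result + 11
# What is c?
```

Answer: 15

Derivation:
Trace (tracking c):
result = 4  # -> result = 4
c = result + 11  # -> c = 15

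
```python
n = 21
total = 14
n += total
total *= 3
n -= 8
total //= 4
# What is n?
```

Answer: 27

Derivation:
Trace (tracking n):
n = 21  # -> n = 21
total = 14  # -> total = 14
n += total  # -> n = 35
total *= 3  # -> total = 42
n -= 8  # -> n = 27
total //= 4  # -> total = 10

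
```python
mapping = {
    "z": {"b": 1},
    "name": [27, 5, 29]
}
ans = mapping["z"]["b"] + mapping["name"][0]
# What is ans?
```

Answer: 28

Derivation:
Trace (tracking ans):
mapping = {'z': {'b': 1}, 'name': [27, 5, 29]}  # -> mapping = {'z': {'b': 1}, 'name': [27, 5, 29]}
ans = mapping['z']['b'] + mapping['name'][0]  # -> ans = 28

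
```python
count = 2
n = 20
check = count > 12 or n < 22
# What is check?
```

Trace (tracking check):
count = 2  # -> count = 2
n = 20  # -> n = 20
check = count > 12 or n < 22  # -> check = True

Answer: True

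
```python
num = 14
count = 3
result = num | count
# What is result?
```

Trace (tracking result):
num = 14  # -> num = 14
count = 3  # -> count = 3
result = num | count  # -> result = 15

Answer: 15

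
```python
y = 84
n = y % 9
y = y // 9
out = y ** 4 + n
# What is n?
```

Answer: 3

Derivation:
Trace (tracking n):
y = 84  # -> y = 84
n = y % 9  # -> n = 3
y = y // 9  # -> y = 9
out = y ** 4 + n  # -> out = 6564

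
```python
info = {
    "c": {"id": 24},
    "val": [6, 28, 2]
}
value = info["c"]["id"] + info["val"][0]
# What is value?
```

Answer: 30

Derivation:
Trace (tracking value):
info = {'c': {'id': 24}, 'val': [6, 28, 2]}  # -> info = {'c': {'id': 24}, 'val': [6, 28, 2]}
value = info['c']['id'] + info['val'][0]  # -> value = 30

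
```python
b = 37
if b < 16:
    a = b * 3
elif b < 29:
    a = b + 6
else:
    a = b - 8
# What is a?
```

Trace (tracking a):
b = 37  # -> b = 37
if b < 16:  # condition is False
elif b < 29:  # condition is False
else:
    a = b - 8  # -> a = 29

Answer: 29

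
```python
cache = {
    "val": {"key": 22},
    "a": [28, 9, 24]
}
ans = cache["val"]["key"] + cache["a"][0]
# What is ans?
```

Answer: 50

Derivation:
Trace (tracking ans):
cache = {'val': {'key': 22}, 'a': [28, 9, 24]}  # -> cache = {'val': {'key': 22}, 'a': [28, 9, 24]}
ans = cache['val']['key'] + cache['a'][0]  # -> ans = 50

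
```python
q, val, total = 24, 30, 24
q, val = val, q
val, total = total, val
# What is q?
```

Answer: 30

Derivation:
Trace (tracking q):
q, val, total = (24, 30, 24)  # -> q = 24, val = 30, total = 24
q, val = (val, q)  # -> q = 30, val = 24
val, total = (total, val)  # -> val = 24, total = 24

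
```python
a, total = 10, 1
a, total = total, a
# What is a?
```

Answer: 1

Derivation:
Trace (tracking a):
a, total = (10, 1)  # -> a = 10, total = 1
a, total = (total, a)  # -> a = 1, total = 10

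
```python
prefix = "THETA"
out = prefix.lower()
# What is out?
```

Trace (tracking out):
prefix = 'THETA'  # -> prefix = 'THETA'
out = prefix.lower()  # -> out = 'theta'

Answer: 'theta'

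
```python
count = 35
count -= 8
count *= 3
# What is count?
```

Trace (tracking count):
count = 35  # -> count = 35
count -= 8  # -> count = 27
count *= 3  # -> count = 81

Answer: 81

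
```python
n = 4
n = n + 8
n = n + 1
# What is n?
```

Trace (tracking n):
n = 4  # -> n = 4
n = n + 8  # -> n = 12
n = n + 1  # -> n = 13

Answer: 13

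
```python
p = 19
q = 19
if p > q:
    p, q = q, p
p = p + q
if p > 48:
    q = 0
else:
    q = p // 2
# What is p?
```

Answer: 38

Derivation:
Trace (tracking p):
p = 19  # -> p = 19
q = 19  # -> q = 19
if p > q:  # condition is False
p = p + q  # -> p = 38
if p > 48:  # condition is False
else:
    q = p // 2  # -> q = 19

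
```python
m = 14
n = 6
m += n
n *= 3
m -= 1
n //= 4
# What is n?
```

Trace (tracking n):
m = 14  # -> m = 14
n = 6  # -> n = 6
m += n  # -> m = 20
n *= 3  # -> n = 18
m -= 1  # -> m = 19
n //= 4  # -> n = 4

Answer: 4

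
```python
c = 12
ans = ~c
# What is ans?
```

Trace (tracking ans):
c = 12  # -> c = 12
ans = ~c  # -> ans = -13

Answer: -13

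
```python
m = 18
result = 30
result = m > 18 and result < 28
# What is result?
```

Trace (tracking result):
m = 18  # -> m = 18
result = 30  # -> result = 30
result = m > 18 and result < 28  # -> result = False

Answer: False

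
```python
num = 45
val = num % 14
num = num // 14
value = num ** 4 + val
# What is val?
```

Trace (tracking val):
num = 45  # -> num = 45
val = num % 14  # -> val = 3
num = num // 14  # -> num = 3
value = num ** 4 + val  # -> value = 84

Answer: 3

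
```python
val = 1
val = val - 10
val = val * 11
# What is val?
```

Answer: -99

Derivation:
Trace (tracking val):
val = 1  # -> val = 1
val = val - 10  # -> val = -9
val = val * 11  # -> val = -99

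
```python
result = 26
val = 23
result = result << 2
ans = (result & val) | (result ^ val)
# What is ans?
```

Answer: 127

Derivation:
Trace (tracking ans):
result = 26  # -> result = 26
val = 23  # -> val = 23
result = result << 2  # -> result = 104
ans = result & val | result ^ val  # -> ans = 127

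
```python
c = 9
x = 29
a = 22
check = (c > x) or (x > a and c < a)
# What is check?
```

Answer: True

Derivation:
Trace (tracking check):
c = 9  # -> c = 9
x = 29  # -> x = 29
a = 22  # -> a = 22
check = c > x or (x > a and c < a)  # -> check = True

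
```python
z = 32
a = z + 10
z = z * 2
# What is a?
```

Answer: 42

Derivation:
Trace (tracking a):
z = 32  # -> z = 32
a = z + 10  # -> a = 42
z = z * 2  # -> z = 64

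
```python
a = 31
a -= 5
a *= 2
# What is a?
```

Answer: 52

Derivation:
Trace (tracking a):
a = 31  # -> a = 31
a -= 5  # -> a = 26
a *= 2  # -> a = 52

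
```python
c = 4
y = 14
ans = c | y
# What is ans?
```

Trace (tracking ans):
c = 4  # -> c = 4
y = 14  # -> y = 14
ans = c | y  # -> ans = 14

Answer: 14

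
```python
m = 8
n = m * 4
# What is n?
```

Answer: 32

Derivation:
Trace (tracking n):
m = 8  # -> m = 8
n = m * 4  # -> n = 32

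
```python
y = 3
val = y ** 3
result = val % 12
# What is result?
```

Trace (tracking result):
y = 3  # -> y = 3
val = y ** 3  # -> val = 27
result = val % 12  # -> result = 3

Answer: 3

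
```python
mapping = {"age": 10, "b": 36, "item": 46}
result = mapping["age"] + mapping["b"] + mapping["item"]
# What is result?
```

Answer: 92

Derivation:
Trace (tracking result):
mapping = {'age': 10, 'b': 36, 'item': 46}  # -> mapping = {'age': 10, 'b': 36, 'item': 46}
result = mapping['age'] + mapping['b'] + mapping['item']  # -> result = 92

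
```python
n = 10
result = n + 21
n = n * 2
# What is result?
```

Trace (tracking result):
n = 10  # -> n = 10
result = n + 21  # -> result = 31
n = n * 2  # -> n = 20

Answer: 31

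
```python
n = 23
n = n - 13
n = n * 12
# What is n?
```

Answer: 120

Derivation:
Trace (tracking n):
n = 23  # -> n = 23
n = n - 13  # -> n = 10
n = n * 12  # -> n = 120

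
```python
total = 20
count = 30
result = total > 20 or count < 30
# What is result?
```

Trace (tracking result):
total = 20  # -> total = 20
count = 30  # -> count = 30
result = total > 20 or count < 30  # -> result = False

Answer: False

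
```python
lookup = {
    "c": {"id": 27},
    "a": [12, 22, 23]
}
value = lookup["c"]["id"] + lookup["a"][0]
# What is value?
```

Answer: 39

Derivation:
Trace (tracking value):
lookup = {'c': {'id': 27}, 'a': [12, 22, 23]}  # -> lookup = {'c': {'id': 27}, 'a': [12, 22, 23]}
value = lookup['c']['id'] + lookup['a'][0]  # -> value = 39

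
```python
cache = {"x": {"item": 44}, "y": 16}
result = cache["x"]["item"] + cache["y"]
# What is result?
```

Answer: 60

Derivation:
Trace (tracking result):
cache = {'x': {'item': 44}, 'y': 16}  # -> cache = {'x': {'item': 44}, 'y': 16}
result = cache['x']['item'] + cache['y']  # -> result = 60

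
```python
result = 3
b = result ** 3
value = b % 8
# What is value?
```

Trace (tracking value):
result = 3  # -> result = 3
b = result ** 3  # -> b = 27
value = b % 8  # -> value = 3

Answer: 3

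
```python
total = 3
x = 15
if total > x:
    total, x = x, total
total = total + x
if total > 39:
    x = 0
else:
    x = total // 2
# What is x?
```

Trace (tracking x):
total = 3  # -> total = 3
x = 15  # -> x = 15
if total > x:  # condition is False
total = total + x  # -> total = 18
if total > 39:  # condition is False
else:
    x = total // 2  # -> x = 9

Answer: 9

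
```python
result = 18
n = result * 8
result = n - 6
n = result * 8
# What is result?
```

Trace (tracking result):
result = 18  # -> result = 18
n = result * 8  # -> n = 144
result = n - 6  # -> result = 138
n = result * 8  # -> n = 1104

Answer: 138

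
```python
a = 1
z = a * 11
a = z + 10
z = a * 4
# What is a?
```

Trace (tracking a):
a = 1  # -> a = 1
z = a * 11  # -> z = 11
a = z + 10  # -> a = 21
z = a * 4  # -> z = 84

Answer: 21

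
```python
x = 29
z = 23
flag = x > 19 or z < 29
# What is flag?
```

Trace (tracking flag):
x = 29  # -> x = 29
z = 23  # -> z = 23
flag = x > 19 or z < 29  # -> flag = True

Answer: True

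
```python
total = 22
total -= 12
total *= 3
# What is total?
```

Answer: 30

Derivation:
Trace (tracking total):
total = 22  # -> total = 22
total -= 12  # -> total = 10
total *= 3  # -> total = 30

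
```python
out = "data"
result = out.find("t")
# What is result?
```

Answer: 2

Derivation:
Trace (tracking result):
out = 'data'  # -> out = 'data'
result = out.find('t')  # -> result = 2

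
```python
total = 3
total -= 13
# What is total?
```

Answer: -10

Derivation:
Trace (tracking total):
total = 3  # -> total = 3
total -= 13  # -> total = -10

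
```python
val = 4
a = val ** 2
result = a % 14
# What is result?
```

Answer: 2

Derivation:
Trace (tracking result):
val = 4  # -> val = 4
a = val ** 2  # -> a = 16
result = a % 14  # -> result = 2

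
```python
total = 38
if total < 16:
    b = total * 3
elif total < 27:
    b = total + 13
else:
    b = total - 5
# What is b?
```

Trace (tracking b):
total = 38  # -> total = 38
if total < 16:  # condition is False
elif total < 27:  # condition is False
else:
    b = total - 5  # -> b = 33

Answer: 33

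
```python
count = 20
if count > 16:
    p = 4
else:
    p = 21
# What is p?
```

Trace (tracking p):
count = 20  # -> count = 20
if count > 16:  # condition is True
    p = 4  # -> p = 4

Answer: 4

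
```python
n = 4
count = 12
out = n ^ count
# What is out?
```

Answer: 8

Derivation:
Trace (tracking out):
n = 4  # -> n = 4
count = 12  # -> count = 12
out = n ^ count  # -> out = 8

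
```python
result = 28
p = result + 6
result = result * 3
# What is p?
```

Trace (tracking p):
result = 28  # -> result = 28
p = result + 6  # -> p = 34
result = result * 3  # -> result = 84

Answer: 34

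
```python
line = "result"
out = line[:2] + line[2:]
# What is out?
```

Answer: 'result'

Derivation:
Trace (tracking out):
line = 'result'  # -> line = 'result'
out = line[:2] + line[2:]  # -> out = 'result'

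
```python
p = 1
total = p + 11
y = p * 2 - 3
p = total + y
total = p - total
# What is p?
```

Trace (tracking p):
p = 1  # -> p = 1
total = p + 11  # -> total = 12
y = p * 2 - 3  # -> y = -1
p = total + y  # -> p = 11
total = p - total  # -> total = -1

Answer: 11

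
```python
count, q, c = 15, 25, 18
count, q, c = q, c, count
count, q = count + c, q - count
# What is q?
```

Answer: -7

Derivation:
Trace (tracking q):
count, q, c = (15, 25, 18)  # -> count = 15, q = 25, c = 18
count, q, c = (q, c, count)  # -> count = 25, q = 18, c = 15
count, q = (count + c, q - count)  # -> count = 40, q = -7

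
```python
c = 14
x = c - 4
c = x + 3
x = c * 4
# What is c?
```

Answer: 13

Derivation:
Trace (tracking c):
c = 14  # -> c = 14
x = c - 4  # -> x = 10
c = x + 3  # -> c = 13
x = c * 4  # -> x = 52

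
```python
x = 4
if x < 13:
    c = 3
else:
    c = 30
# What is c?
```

Trace (tracking c):
x = 4  # -> x = 4
if x < 13:  # condition is True
    c = 3  # -> c = 3

Answer: 3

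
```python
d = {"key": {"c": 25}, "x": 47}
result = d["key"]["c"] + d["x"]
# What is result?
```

Answer: 72

Derivation:
Trace (tracking result):
d = {'key': {'c': 25}, 'x': 47}  # -> d = {'key': {'c': 25}, 'x': 47}
result = d['key']['c'] + d['x']  # -> result = 72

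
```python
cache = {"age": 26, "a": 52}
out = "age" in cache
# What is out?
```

Trace (tracking out):
cache = {'age': 26, 'a': 52}  # -> cache = {'age': 26, 'a': 52}
out = 'age' in cache  # -> out = True

Answer: True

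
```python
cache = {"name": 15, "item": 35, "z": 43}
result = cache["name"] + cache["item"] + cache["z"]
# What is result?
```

Trace (tracking result):
cache = {'name': 15, 'item': 35, 'z': 43}  # -> cache = {'name': 15, 'item': 35, 'z': 43}
result = cache['name'] + cache['item'] + cache['z']  # -> result = 93

Answer: 93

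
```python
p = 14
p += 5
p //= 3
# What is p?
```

Answer: 6

Derivation:
Trace (tracking p):
p = 14  # -> p = 14
p += 5  # -> p = 19
p //= 3  # -> p = 6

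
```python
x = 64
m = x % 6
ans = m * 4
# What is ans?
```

Trace (tracking ans):
x = 64  # -> x = 64
m = x % 6  # -> m = 4
ans = m * 4  # -> ans = 16

Answer: 16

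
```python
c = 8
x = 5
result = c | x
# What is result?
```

Answer: 13

Derivation:
Trace (tracking result):
c = 8  # -> c = 8
x = 5  # -> x = 5
result = c | x  # -> result = 13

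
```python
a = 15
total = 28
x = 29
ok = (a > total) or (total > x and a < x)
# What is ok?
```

Answer: False

Derivation:
Trace (tracking ok):
a = 15  # -> a = 15
total = 28  # -> total = 28
x = 29  # -> x = 29
ok = a > total or (total > x and a < x)  # -> ok = False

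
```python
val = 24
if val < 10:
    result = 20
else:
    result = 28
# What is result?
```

Answer: 28

Derivation:
Trace (tracking result):
val = 24  # -> val = 24
if val < 10:  # condition is False
else:
    result = 28  # -> result = 28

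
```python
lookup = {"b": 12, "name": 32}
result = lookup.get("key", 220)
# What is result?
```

Trace (tracking result):
lookup = {'b': 12, 'name': 32}  # -> lookup = {'b': 12, 'name': 32}
result = lookup.get('key', 220)  # -> result = 220

Answer: 220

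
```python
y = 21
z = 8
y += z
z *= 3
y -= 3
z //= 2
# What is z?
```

Answer: 12

Derivation:
Trace (tracking z):
y = 21  # -> y = 21
z = 8  # -> z = 8
y += z  # -> y = 29
z *= 3  # -> z = 24
y -= 3  # -> y = 26
z //= 2  # -> z = 12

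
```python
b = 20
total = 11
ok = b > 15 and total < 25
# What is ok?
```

Answer: True

Derivation:
Trace (tracking ok):
b = 20  # -> b = 20
total = 11  # -> total = 11
ok = b > 15 and total < 25  # -> ok = True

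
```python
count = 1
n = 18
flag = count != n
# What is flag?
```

Answer: True

Derivation:
Trace (tracking flag):
count = 1  # -> count = 1
n = 18  # -> n = 18
flag = count != n  # -> flag = True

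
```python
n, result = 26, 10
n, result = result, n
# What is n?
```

Trace (tracking n):
n, result = (26, 10)  # -> n = 26, result = 10
n, result = (result, n)  # -> n = 10, result = 26

Answer: 10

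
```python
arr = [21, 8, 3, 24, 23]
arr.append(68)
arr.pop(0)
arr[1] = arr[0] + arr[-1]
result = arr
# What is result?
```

Trace (tracking result):
arr = [21, 8, 3, 24, 23]  # -> arr = [21, 8, 3, 24, 23]
arr.append(68)  # -> arr = [21, 8, 3, 24, 23, 68]
arr.pop(0)  # -> arr = [8, 3, 24, 23, 68]
arr[1] = arr[0] + arr[-1]  # -> arr = [8, 76, 24, 23, 68]
result = arr  # -> result = [8, 76, 24, 23, 68]

Answer: [8, 76, 24, 23, 68]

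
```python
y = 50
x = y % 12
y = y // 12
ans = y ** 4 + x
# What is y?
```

Answer: 4

Derivation:
Trace (tracking y):
y = 50  # -> y = 50
x = y % 12  # -> x = 2
y = y // 12  # -> y = 4
ans = y ** 4 + x  # -> ans = 258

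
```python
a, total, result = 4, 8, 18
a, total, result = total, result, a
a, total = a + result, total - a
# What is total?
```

Answer: 10

Derivation:
Trace (tracking total):
a, total, result = (4, 8, 18)  # -> a = 4, total = 8, result = 18
a, total, result = (total, result, a)  # -> a = 8, total = 18, result = 4
a, total = (a + result, total - a)  # -> a = 12, total = 10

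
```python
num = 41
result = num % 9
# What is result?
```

Answer: 5

Derivation:
Trace (tracking result):
num = 41  # -> num = 41
result = num % 9  # -> result = 5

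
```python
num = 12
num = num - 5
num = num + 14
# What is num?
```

Answer: 21

Derivation:
Trace (tracking num):
num = 12  # -> num = 12
num = num - 5  # -> num = 7
num = num + 14  # -> num = 21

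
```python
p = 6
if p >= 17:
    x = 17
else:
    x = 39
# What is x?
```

Answer: 39

Derivation:
Trace (tracking x):
p = 6  # -> p = 6
if p >= 17:  # condition is False
else:
    x = 39  # -> x = 39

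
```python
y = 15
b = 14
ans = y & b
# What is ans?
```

Answer: 14

Derivation:
Trace (tracking ans):
y = 15  # -> y = 15
b = 14  # -> b = 14
ans = y & b  # -> ans = 14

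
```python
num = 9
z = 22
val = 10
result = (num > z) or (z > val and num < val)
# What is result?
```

Answer: True

Derivation:
Trace (tracking result):
num = 9  # -> num = 9
z = 22  # -> z = 22
val = 10  # -> val = 10
result = num > z or (z > val and num < val)  # -> result = True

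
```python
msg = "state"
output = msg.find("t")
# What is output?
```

Trace (tracking output):
msg = 'state'  # -> msg = 'state'
output = msg.find('t')  # -> output = 1

Answer: 1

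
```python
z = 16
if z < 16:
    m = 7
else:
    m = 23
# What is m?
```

Answer: 23

Derivation:
Trace (tracking m):
z = 16  # -> z = 16
if z < 16:  # condition is False
else:
    m = 23  # -> m = 23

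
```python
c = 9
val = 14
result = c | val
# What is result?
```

Trace (tracking result):
c = 9  # -> c = 9
val = 14  # -> val = 14
result = c | val  # -> result = 15

Answer: 15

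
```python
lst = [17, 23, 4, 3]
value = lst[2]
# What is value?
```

Trace (tracking value):
lst = [17, 23, 4, 3]  # -> lst = [17, 23, 4, 3]
value = lst[2]  # -> value = 4

Answer: 4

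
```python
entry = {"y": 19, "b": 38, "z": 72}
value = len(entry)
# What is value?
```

Answer: 3

Derivation:
Trace (tracking value):
entry = {'y': 19, 'b': 38, 'z': 72}  # -> entry = {'y': 19, 'b': 38, 'z': 72}
value = len(entry)  # -> value = 3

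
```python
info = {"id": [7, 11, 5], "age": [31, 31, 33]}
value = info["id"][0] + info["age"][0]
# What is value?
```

Answer: 38

Derivation:
Trace (tracking value):
info = {'id': [7, 11, 5], 'age': [31, 31, 33]}  # -> info = {'id': [7, 11, 5], 'age': [31, 31, 33]}
value = info['id'][0] + info['age'][0]  # -> value = 38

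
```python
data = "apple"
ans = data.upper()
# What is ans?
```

Trace (tracking ans):
data = 'apple'  # -> data = 'apple'
ans = data.upper()  # -> ans = 'APPLE'

Answer: 'APPLE'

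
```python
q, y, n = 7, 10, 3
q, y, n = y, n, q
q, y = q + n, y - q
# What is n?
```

Trace (tracking n):
q, y, n = (7, 10, 3)  # -> q = 7, y = 10, n = 3
q, y, n = (y, n, q)  # -> q = 10, y = 3, n = 7
q, y = (q + n, y - q)  # -> q = 17, y = -7

Answer: 7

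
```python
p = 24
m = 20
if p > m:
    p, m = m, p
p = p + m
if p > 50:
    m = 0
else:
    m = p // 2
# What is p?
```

Answer: 44

Derivation:
Trace (tracking p):
p = 24  # -> p = 24
m = 20  # -> m = 20
if p > m:  # condition is True
    p, m = (m, p)  # -> p = 20, m = 24
p = p + m  # -> p = 44
if p > 50:  # condition is False
else:
    m = p // 2  # -> m = 22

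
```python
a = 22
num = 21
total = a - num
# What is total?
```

Trace (tracking total):
a = 22  # -> a = 22
num = 21  # -> num = 21
total = a - num  # -> total = 1

Answer: 1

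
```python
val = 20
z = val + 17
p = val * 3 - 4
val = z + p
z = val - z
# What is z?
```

Trace (tracking z):
val = 20  # -> val = 20
z = val + 17  # -> z = 37
p = val * 3 - 4  # -> p = 56
val = z + p  # -> val = 93
z = val - z  # -> z = 56

Answer: 56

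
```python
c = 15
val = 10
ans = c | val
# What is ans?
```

Trace (tracking ans):
c = 15  # -> c = 15
val = 10  # -> val = 10
ans = c | val  # -> ans = 15

Answer: 15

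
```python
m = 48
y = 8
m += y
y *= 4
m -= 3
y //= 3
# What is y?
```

Trace (tracking y):
m = 48  # -> m = 48
y = 8  # -> y = 8
m += y  # -> m = 56
y *= 4  # -> y = 32
m -= 3  # -> m = 53
y //= 3  # -> y = 10

Answer: 10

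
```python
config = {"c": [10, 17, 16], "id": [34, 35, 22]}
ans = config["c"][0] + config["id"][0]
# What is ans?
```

Trace (tracking ans):
config = {'c': [10, 17, 16], 'id': [34, 35, 22]}  # -> config = {'c': [10, 17, 16], 'id': [34, 35, 22]}
ans = config['c'][0] + config['id'][0]  # -> ans = 44

Answer: 44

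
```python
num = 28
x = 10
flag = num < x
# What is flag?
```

Trace (tracking flag):
num = 28  # -> num = 28
x = 10  # -> x = 10
flag = num < x  # -> flag = False

Answer: False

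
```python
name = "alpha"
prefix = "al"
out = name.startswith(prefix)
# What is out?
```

Answer: True

Derivation:
Trace (tracking out):
name = 'alpha'  # -> name = 'alpha'
prefix = 'al'  # -> prefix = 'al'
out = name.startswith(prefix)  # -> out = True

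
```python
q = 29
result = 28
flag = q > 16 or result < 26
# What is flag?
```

Trace (tracking flag):
q = 29  # -> q = 29
result = 28  # -> result = 28
flag = q > 16 or result < 26  # -> flag = True

Answer: True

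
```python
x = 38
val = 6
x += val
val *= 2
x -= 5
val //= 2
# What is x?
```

Trace (tracking x):
x = 38  # -> x = 38
val = 6  # -> val = 6
x += val  # -> x = 44
val *= 2  # -> val = 12
x -= 5  # -> x = 39
val //= 2  # -> val = 6

Answer: 39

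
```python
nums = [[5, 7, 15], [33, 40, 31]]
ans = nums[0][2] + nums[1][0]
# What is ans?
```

Answer: 48

Derivation:
Trace (tracking ans):
nums = [[5, 7, 15], [33, 40, 31]]  # -> nums = [[5, 7, 15], [33, 40, 31]]
ans = nums[0][2] + nums[1][0]  # -> ans = 48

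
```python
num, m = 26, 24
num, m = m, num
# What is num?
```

Answer: 24

Derivation:
Trace (tracking num):
num, m = (26, 24)  # -> num = 26, m = 24
num, m = (m, num)  # -> num = 24, m = 26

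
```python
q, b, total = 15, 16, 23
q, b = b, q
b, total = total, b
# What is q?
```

Answer: 16

Derivation:
Trace (tracking q):
q, b, total = (15, 16, 23)  # -> q = 15, b = 16, total = 23
q, b = (b, q)  # -> q = 16, b = 15
b, total = (total, b)  # -> b = 23, total = 15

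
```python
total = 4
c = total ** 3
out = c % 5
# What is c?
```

Answer: 64

Derivation:
Trace (tracking c):
total = 4  # -> total = 4
c = total ** 3  # -> c = 64
out = c % 5  # -> out = 4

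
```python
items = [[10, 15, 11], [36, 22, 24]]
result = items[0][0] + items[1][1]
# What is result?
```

Trace (tracking result):
items = [[10, 15, 11], [36, 22, 24]]  # -> items = [[10, 15, 11], [36, 22, 24]]
result = items[0][0] + items[1][1]  # -> result = 32

Answer: 32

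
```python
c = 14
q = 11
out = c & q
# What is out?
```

Trace (tracking out):
c = 14  # -> c = 14
q = 11  # -> q = 11
out = c & q  # -> out = 10

Answer: 10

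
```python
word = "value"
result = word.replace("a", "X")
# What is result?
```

Trace (tracking result):
word = 'value'  # -> word = 'value'
result = word.replace('a', 'X')  # -> result = 'vXlue'

Answer: 'vXlue'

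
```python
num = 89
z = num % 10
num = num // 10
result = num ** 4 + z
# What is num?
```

Trace (tracking num):
num = 89  # -> num = 89
z = num % 10  # -> z = 9
num = num // 10  # -> num = 8
result = num ** 4 + z  # -> result = 4105

Answer: 8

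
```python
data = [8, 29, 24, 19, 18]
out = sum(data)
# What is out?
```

Trace (tracking out):
data = [8, 29, 24, 19, 18]  # -> data = [8, 29, 24, 19, 18]
out = sum(data)  # -> out = 98

Answer: 98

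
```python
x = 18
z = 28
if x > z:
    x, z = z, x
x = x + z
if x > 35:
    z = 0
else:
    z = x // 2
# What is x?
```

Trace (tracking x):
x = 18  # -> x = 18
z = 28  # -> z = 28
if x > z:  # condition is False
x = x + z  # -> x = 46
if x > 35:  # condition is True
    z = 0  # -> z = 0

Answer: 46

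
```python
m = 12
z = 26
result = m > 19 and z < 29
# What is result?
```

Answer: False

Derivation:
Trace (tracking result):
m = 12  # -> m = 12
z = 26  # -> z = 26
result = m > 19 and z < 29  # -> result = False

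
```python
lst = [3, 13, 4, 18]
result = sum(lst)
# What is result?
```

Answer: 38

Derivation:
Trace (tracking result):
lst = [3, 13, 4, 18]  # -> lst = [3, 13, 4, 18]
result = sum(lst)  # -> result = 38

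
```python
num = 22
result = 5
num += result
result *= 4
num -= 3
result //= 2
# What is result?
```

Trace (tracking result):
num = 22  # -> num = 22
result = 5  # -> result = 5
num += result  # -> num = 27
result *= 4  # -> result = 20
num -= 3  # -> num = 24
result //= 2  # -> result = 10

Answer: 10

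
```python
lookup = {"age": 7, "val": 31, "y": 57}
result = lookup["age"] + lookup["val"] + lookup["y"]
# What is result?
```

Trace (tracking result):
lookup = {'age': 7, 'val': 31, 'y': 57}  # -> lookup = {'age': 7, 'val': 31, 'y': 57}
result = lookup['age'] + lookup['val'] + lookup['y']  # -> result = 95

Answer: 95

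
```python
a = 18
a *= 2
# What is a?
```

Trace (tracking a):
a = 18  # -> a = 18
a *= 2  # -> a = 36

Answer: 36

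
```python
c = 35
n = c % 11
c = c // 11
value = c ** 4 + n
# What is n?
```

Trace (tracking n):
c = 35  # -> c = 35
n = c % 11  # -> n = 2
c = c // 11  # -> c = 3
value = c ** 4 + n  # -> value = 83

Answer: 2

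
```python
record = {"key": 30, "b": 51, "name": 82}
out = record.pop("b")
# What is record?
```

Answer: {'key': 30, 'name': 82}

Derivation:
Trace (tracking record):
record = {'key': 30, 'b': 51, 'name': 82}  # -> record = {'key': 30, 'b': 51, 'name': 82}
out = record.pop('b')  # -> out = 51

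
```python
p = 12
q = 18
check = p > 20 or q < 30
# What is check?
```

Answer: True

Derivation:
Trace (tracking check):
p = 12  # -> p = 12
q = 18  # -> q = 18
check = p > 20 or q < 30  # -> check = True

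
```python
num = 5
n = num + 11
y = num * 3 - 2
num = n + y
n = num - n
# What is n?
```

Trace (tracking n):
num = 5  # -> num = 5
n = num + 11  # -> n = 16
y = num * 3 - 2  # -> y = 13
num = n + y  # -> num = 29
n = num - n  # -> n = 13

Answer: 13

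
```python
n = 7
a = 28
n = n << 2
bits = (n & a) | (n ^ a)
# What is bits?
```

Trace (tracking bits):
n = 7  # -> n = 7
a = 28  # -> a = 28
n = n << 2  # -> n = 28
bits = n & a | n ^ a  # -> bits = 28

Answer: 28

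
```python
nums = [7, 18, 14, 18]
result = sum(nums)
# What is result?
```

Answer: 57

Derivation:
Trace (tracking result):
nums = [7, 18, 14, 18]  # -> nums = [7, 18, 14, 18]
result = sum(nums)  # -> result = 57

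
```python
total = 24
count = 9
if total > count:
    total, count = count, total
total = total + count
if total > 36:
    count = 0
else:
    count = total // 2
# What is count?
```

Answer: 16

Derivation:
Trace (tracking count):
total = 24  # -> total = 24
count = 9  # -> count = 9
if total > count:  # condition is True
    total, count = (count, total)  # -> total = 9, count = 24
total = total + count  # -> total = 33
if total > 36:  # condition is False
else:
    count = total // 2  # -> count = 16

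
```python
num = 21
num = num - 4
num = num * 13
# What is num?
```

Answer: 221

Derivation:
Trace (tracking num):
num = 21  # -> num = 21
num = num - 4  # -> num = 17
num = num * 13  # -> num = 221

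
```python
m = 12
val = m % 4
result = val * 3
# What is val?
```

Trace (tracking val):
m = 12  # -> m = 12
val = m % 4  # -> val = 0
result = val * 3  # -> result = 0

Answer: 0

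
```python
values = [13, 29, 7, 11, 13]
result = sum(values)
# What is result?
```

Trace (tracking result):
values = [13, 29, 7, 11, 13]  # -> values = [13, 29, 7, 11, 13]
result = sum(values)  # -> result = 73

Answer: 73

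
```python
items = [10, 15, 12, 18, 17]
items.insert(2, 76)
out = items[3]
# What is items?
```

Trace (tracking items):
items = [10, 15, 12, 18, 17]  # -> items = [10, 15, 12, 18, 17]
items.insert(2, 76)  # -> items = [10, 15, 76, 12, 18, 17]
out = items[3]  # -> out = 12

Answer: [10, 15, 76, 12, 18, 17]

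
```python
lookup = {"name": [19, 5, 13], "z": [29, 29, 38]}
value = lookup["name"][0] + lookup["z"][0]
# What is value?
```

Answer: 48

Derivation:
Trace (tracking value):
lookup = {'name': [19, 5, 13], 'z': [29, 29, 38]}  # -> lookup = {'name': [19, 5, 13], 'z': [29, 29, 38]}
value = lookup['name'][0] + lookup['z'][0]  # -> value = 48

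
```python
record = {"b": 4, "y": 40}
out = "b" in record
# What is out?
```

Answer: True

Derivation:
Trace (tracking out):
record = {'b': 4, 'y': 40}  # -> record = {'b': 4, 'y': 40}
out = 'b' in record  # -> out = True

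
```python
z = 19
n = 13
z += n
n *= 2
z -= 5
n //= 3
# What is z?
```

Answer: 27

Derivation:
Trace (tracking z):
z = 19  # -> z = 19
n = 13  # -> n = 13
z += n  # -> z = 32
n *= 2  # -> n = 26
z -= 5  # -> z = 27
n //= 3  # -> n = 8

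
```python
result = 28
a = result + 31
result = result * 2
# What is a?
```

Trace (tracking a):
result = 28  # -> result = 28
a = result + 31  # -> a = 59
result = result * 2  # -> result = 56

Answer: 59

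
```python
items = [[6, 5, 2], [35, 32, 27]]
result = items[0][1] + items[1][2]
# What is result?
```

Trace (tracking result):
items = [[6, 5, 2], [35, 32, 27]]  # -> items = [[6, 5, 2], [35, 32, 27]]
result = items[0][1] + items[1][2]  # -> result = 32

Answer: 32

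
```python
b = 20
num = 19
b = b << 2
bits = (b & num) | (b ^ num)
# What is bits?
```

Answer: 83

Derivation:
Trace (tracking bits):
b = 20  # -> b = 20
num = 19  # -> num = 19
b = b << 2  # -> b = 80
bits = b & num | b ^ num  # -> bits = 83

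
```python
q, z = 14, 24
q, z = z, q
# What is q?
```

Trace (tracking q):
q, z = (14, 24)  # -> q = 14, z = 24
q, z = (z, q)  # -> q = 24, z = 14

Answer: 24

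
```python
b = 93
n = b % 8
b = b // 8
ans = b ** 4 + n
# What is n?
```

Answer: 5

Derivation:
Trace (tracking n):
b = 93  # -> b = 93
n = b % 8  # -> n = 5
b = b // 8  # -> b = 11
ans = b ** 4 + n  # -> ans = 14646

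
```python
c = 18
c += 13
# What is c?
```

Trace (tracking c):
c = 18  # -> c = 18
c += 13  # -> c = 31

Answer: 31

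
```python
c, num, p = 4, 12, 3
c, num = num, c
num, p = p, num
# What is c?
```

Answer: 12

Derivation:
Trace (tracking c):
c, num, p = (4, 12, 3)  # -> c = 4, num = 12, p = 3
c, num = (num, c)  # -> c = 12, num = 4
num, p = (p, num)  # -> num = 3, p = 4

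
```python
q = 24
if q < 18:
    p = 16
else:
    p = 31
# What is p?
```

Answer: 31

Derivation:
Trace (tracking p):
q = 24  # -> q = 24
if q < 18:  # condition is False
else:
    p = 31  # -> p = 31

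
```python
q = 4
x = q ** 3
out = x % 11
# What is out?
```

Answer: 9

Derivation:
Trace (tracking out):
q = 4  # -> q = 4
x = q ** 3  # -> x = 64
out = x % 11  # -> out = 9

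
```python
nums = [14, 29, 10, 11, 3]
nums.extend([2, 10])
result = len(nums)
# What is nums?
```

Answer: [14, 29, 10, 11, 3, 2, 10]

Derivation:
Trace (tracking nums):
nums = [14, 29, 10, 11, 3]  # -> nums = [14, 29, 10, 11, 3]
nums.extend([2, 10])  # -> nums = [14, 29, 10, 11, 3, 2, 10]
result = len(nums)  # -> result = 7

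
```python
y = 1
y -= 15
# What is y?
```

Answer: -14

Derivation:
Trace (tracking y):
y = 1  # -> y = 1
y -= 15  # -> y = -14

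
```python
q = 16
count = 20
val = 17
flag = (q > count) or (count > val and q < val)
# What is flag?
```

Trace (tracking flag):
q = 16  # -> q = 16
count = 20  # -> count = 20
val = 17  # -> val = 17
flag = q > count or (count > val and q < val)  # -> flag = True

Answer: True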